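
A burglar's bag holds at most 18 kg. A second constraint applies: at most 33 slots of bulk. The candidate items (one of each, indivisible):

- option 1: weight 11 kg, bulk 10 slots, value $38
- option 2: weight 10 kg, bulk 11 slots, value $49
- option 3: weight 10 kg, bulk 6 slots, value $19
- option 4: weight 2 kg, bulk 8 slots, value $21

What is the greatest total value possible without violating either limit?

Feasible sets respecting both limits:
- option 2+option 4: weight 12, bulk 19, value 70
- option 1+option 4: weight 13, bulk 18, value 59
- option 2: weight 10, bulk 11, value 49
- option 3+option 4: weight 12, bulk 14, value 40
Best: $70.

$70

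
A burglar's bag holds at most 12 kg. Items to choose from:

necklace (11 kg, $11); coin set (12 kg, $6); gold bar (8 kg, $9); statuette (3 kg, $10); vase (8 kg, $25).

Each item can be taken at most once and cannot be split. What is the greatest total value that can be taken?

$35

Check high-value combinations within 12 kg:
- statuette+vase: weight 3+8=11, value 10+25=35
- vase: weight 8, value 25
- gold bar+statuette: weight 8+3=11, value 9+10=19
Best: $35.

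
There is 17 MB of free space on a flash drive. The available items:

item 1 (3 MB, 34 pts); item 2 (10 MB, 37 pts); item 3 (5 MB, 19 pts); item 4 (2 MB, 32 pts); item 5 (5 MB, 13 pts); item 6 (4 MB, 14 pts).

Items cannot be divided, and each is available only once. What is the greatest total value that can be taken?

Check high-value combinations within 17 MB:
- item 1+item 2+item 4: size 3+10+2=15, value 34+37+32=103
- item 1+item 3+item 4+item 6: size 3+5+2+4=14, value 34+19+32+14=99
- item 1+item 3+item 4+item 5: size 3+5+2+5=15, value 34+19+32+13=98
- item 1+item 4+item 5+item 6: size 3+2+5+4=14, value 34+32+13+14=93
Best: 103 pts.

103 pts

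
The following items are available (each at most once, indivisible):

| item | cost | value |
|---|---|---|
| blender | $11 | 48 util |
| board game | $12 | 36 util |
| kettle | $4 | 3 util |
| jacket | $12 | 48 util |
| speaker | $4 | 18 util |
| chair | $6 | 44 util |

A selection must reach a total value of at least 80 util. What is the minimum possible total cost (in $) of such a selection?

17

Subsets with value ≥ 80, sorted by total cost:
- blender+chair: cost 17, value 92
- jacket+chair: cost 18, value 92
- board game+chair: cost 18, value 80
Minimum cost: 17 $.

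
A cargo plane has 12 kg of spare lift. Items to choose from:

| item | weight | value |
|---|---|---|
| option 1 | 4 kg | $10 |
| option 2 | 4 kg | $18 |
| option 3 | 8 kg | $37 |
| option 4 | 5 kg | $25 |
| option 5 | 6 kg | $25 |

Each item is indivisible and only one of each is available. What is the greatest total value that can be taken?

Check high-value combinations within 12 kg:
- option 2+option 3: weight 4+8=12, value 18+37=55
- option 4+option 5: weight 5+6=11, value 25+25=50
- option 1+option 3: weight 4+8=12, value 10+37=47
- option 2+option 4: weight 4+5=9, value 18+25=43
Best: $55.

$55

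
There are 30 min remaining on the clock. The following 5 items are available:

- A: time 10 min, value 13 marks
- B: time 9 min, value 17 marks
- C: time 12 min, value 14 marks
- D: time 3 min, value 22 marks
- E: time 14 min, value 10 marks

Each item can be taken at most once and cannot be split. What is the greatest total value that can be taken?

Check high-value combinations within 30 min:
- B+C+D: time 9+12+3=24, value 17+14+22=53
- A+B+D: time 10+9+3=22, value 13+17+22=52
- A+C+D: time 10+12+3=25, value 13+14+22=49
Best: 53 marks.

53 marks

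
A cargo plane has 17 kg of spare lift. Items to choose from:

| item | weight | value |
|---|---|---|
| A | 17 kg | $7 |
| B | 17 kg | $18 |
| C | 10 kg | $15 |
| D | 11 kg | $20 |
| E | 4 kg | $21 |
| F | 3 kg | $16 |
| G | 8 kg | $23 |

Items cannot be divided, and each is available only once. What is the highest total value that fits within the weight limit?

$60

Check high-value combinations within 17 kg:
- E+F+G: weight 4+3+8=15, value 21+16+23=60
- C+E+F: weight 10+4+3=17, value 15+21+16=52
- E+G: weight 4+8=12, value 21+23=44
Best: $60.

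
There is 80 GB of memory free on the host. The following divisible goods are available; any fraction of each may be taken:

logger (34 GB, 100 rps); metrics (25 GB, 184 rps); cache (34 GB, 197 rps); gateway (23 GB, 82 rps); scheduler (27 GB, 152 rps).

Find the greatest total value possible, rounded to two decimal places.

Take in order of value per unit:
- metrics (184/25 per unit): all 25 → value 184, running total 184.00
- cache (197/34 per unit): all 34 → value 197, running total 381.00
- scheduler (152/27 per unit): 21 of 27 → value 21×152/27 = 118.2222, running total 499.22
Total 499.22.

499.22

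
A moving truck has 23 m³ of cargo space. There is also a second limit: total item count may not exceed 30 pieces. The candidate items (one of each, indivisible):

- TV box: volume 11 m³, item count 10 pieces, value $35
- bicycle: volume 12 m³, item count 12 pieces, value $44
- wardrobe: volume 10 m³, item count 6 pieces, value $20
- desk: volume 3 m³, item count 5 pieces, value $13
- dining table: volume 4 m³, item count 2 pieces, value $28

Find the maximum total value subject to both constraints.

$85

Feasible sets respecting both limits:
- bicycle+desk+dining table: volume 19, item count 19, value 85
- TV box+bicycle: volume 23, item count 22, value 79
- TV box+desk+dining table: volume 18, item count 17, value 76
Best: $85.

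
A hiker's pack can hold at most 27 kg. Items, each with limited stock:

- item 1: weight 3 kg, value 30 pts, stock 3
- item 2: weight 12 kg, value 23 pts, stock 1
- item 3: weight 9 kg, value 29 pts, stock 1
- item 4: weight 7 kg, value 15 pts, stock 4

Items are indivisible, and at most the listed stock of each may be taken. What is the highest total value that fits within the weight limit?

134 pts

Top feasible selections:
- 3×item 1 + 1×item 3 + 1×item 4: weight 25, value 134
- 3×item 1 + 2×item 4: weight 23, value 120
- 3×item 1 + 1×item 3: weight 18, value 119
Best: 134 pts.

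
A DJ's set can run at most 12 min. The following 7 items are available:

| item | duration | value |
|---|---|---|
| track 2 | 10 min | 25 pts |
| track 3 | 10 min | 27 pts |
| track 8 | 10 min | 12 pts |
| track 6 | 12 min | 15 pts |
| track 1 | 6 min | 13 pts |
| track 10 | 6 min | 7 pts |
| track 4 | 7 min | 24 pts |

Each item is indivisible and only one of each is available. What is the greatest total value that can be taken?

27 pts

Check high-value combinations within 12 min:
- track 3: duration 10, value 27
- track 2: duration 10, value 25
- track 4: duration 7, value 24
Best: 27 pts.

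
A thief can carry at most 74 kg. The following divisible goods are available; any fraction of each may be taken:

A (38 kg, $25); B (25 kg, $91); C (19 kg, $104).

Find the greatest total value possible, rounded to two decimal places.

214.74

Take in order of value per unit:
- C (104/19 per unit): all 19 → value 104, running total 104.00
- B (91/25 per unit): all 25 → value 91, running total 195.00
- A (25/38 per unit): 30 of 38 → value 30×25/38 = 19.7368, running total 214.74
Total 214.74.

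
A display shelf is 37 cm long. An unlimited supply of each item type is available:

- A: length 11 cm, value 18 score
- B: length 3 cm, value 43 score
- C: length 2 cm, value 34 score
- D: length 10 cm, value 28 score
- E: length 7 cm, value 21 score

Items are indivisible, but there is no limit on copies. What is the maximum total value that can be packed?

621 score

Best value-per-unit is C at 34/2; filling with it alone gives 18×34 = 612.
Optimal mix: 1×B + 17×C → length 37, value 621.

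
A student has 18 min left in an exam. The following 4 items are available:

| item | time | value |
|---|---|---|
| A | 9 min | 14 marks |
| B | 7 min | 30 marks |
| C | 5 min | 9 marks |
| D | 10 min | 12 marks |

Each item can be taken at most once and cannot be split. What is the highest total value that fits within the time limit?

44 marks

This is a 0/1 knapsack; check combinations near the capacity.
- A+B: time 9+7=16, value 14+30=44
- B+D: time 7+10=17, value 30+12=42
- B+C: time 7+5=12, value 30+9=39
- B: time 7, value 30
- A+C: time 9+5=14, value 14+9=23
Best: 44 marks.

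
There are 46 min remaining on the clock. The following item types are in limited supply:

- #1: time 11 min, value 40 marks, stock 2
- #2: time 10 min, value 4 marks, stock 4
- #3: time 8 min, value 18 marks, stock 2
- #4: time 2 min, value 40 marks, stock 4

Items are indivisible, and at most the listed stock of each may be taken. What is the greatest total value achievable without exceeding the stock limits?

276 marks

Top feasible selections:
- 2×#1 + 2×#3 + 4×#4: time 46, value 276
- 2×#1 + 1×#3 + 4×#4: time 38, value 258
- 2×#1 + 1×#2 + 4×#4: time 40, value 244
Best: 276 marks.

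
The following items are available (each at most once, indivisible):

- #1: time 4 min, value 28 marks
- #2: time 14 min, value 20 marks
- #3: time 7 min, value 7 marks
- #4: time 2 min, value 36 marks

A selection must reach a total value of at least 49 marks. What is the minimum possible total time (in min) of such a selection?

6

Subsets with value ≥ 49, sorted by total time:
- #1+#4: time 6, value 64
- #1+#3+#4: time 13, value 71
- #2+#4: time 16, value 56
Minimum time: 6 min.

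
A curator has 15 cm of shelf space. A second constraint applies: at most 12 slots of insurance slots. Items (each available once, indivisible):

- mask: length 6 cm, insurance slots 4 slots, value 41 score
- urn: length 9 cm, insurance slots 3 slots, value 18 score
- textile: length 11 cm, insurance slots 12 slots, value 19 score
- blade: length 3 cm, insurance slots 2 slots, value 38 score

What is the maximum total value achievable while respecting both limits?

Feasible sets respecting both limits:
- mask+blade: length 9, insurance slots 6, value 79
- mask+urn: length 15, insurance slots 7, value 59
- urn+blade: length 12, insurance slots 5, value 56
Best: 79 score.

79 score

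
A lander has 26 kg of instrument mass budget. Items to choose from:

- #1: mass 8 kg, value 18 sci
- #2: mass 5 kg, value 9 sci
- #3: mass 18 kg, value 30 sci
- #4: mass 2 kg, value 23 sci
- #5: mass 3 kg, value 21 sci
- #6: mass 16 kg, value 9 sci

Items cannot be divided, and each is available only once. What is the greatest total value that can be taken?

74 sci

This is a 0/1 knapsack; check combinations near the capacity.
- #3+#4+#5: mass 18+2+3=23, value 30+23+21=74
- #1+#2+#4+#5: mass 8+5+2+3=18, value 18+9+23+21=71
- #1+#4+#5: mass 8+2+3=13, value 18+23+21=62
Best: 74 sci.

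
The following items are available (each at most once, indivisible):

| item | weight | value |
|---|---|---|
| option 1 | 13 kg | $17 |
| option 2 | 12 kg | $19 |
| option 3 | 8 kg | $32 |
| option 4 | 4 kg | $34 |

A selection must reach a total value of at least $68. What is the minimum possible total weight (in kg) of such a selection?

24

Subsets with value ≥ 68, sorted by total weight:
- option 2+option 3+option 4: weight 24, value 85
- option 1+option 3+option 4: weight 25, value 83
Minimum weight: 24 kg.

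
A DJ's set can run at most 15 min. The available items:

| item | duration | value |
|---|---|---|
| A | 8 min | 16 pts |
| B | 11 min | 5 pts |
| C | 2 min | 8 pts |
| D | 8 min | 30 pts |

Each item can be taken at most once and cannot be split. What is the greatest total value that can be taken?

Check high-value combinations within 15 min:
- C+D: duration 2+8=10, value 8+30=38
- D: duration 8, value 30
- A+C: duration 8+2=10, value 16+8=24
Best: 38 pts.

38 pts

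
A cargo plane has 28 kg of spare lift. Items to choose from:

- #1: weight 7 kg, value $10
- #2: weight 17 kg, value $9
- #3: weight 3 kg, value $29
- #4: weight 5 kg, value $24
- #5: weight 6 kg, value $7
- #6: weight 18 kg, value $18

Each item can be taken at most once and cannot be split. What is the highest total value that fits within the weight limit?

This is a 0/1 knapsack; check combinations near the capacity.
- #3+#4+#6: weight 3+5+18=26, value 29+24+18=71
- #1+#3+#4+#5: weight 7+3+5+6=21, value 10+29+24+7=70
- #1+#3+#4: weight 7+3+5=15, value 10+29+24=63
- #2+#3+#4: weight 17+3+5=25, value 9+29+24=62
- #3+#4+#5: weight 3+5+6=14, value 29+24+7=60
Best: $71.

$71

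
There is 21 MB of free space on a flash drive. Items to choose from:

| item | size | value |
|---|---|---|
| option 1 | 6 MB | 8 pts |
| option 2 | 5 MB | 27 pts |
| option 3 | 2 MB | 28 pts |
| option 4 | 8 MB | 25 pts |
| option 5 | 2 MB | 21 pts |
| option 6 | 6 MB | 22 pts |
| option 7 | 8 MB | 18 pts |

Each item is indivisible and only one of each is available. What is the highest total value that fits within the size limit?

106 pts

Check high-value combinations within 21 MB:
- option 1+option 2+option 3+option 5+option 6: size 6+5+2+2+6=21, value 8+27+28+21+22=106
- option 2+option 3+option 4+option 6: size 5+2+8+6=21, value 27+28+25+22=102
- option 2+option 3+option 4+option 5: size 5+2+8+2=17, value 27+28+25+21=101
Best: 106 pts.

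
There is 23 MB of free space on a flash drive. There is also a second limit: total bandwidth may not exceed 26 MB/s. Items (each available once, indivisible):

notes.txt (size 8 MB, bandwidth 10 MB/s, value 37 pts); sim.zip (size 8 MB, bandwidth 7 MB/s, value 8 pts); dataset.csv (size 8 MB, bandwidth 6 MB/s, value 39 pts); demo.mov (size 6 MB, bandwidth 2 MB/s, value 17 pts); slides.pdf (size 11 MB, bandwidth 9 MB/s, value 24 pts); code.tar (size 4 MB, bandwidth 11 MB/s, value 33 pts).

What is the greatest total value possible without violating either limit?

96 pts

Feasible sets respecting both limits:
- dataset.csv+slides.pdf+code.tar: size 23, bandwidth 26, value 96
- notes.txt+dataset.csv+demo.mov: size 22, bandwidth 18, value 93
- dataset.csv+demo.mov+code.tar: size 18, bandwidth 19, value 89
Best: 96 pts.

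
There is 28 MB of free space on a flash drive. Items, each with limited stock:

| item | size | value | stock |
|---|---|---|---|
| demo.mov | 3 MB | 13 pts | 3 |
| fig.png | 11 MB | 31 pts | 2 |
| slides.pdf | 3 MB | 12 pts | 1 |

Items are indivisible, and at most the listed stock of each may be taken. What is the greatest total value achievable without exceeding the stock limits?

Best selections within size 28 and stock limits:
- 2×demo.mov + 2×fig.png: size 28, value 88
- 1×demo.mov + 2×fig.png + 1×slides.pdf: size 28, value 87
- 3×demo.mov + 1×fig.png + 1×slides.pdf: size 23, value 82
- 1×demo.mov + 2×fig.png: size 25, value 75
Best: 88 pts.

88 pts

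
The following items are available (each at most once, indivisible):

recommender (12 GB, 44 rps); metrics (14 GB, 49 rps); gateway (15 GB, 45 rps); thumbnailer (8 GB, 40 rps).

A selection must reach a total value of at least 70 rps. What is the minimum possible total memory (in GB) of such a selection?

20

Subsets with value ≥ 70, sorted by total memory:
- recommender+thumbnailer: memory 20, value 84
- metrics+thumbnailer: memory 22, value 89
- gateway+thumbnailer: memory 23, value 85
- recommender+metrics: memory 26, value 93
Minimum memory: 20 GB.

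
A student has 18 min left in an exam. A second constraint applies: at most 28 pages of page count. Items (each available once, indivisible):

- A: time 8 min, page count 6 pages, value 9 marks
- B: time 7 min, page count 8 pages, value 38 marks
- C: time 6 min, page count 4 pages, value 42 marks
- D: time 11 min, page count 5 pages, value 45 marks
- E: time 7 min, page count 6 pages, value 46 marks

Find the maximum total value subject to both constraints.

Feasible sets respecting both limits:
- D+E: time 18, page count 11, value 91
- C+E: time 13, page count 10, value 88
- C+D: time 17, page count 9, value 87
- B+E: time 14, page count 14, value 84
Best: 91 marks.

91 marks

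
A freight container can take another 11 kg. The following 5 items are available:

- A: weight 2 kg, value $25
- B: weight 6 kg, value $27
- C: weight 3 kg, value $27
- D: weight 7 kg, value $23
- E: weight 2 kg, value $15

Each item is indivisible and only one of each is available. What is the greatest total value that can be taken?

This is a 0/1 knapsack; check combinations near the capacity.
- A+B+C: weight 2+6+3=11, value 25+27+27=79
- B+C+E: weight 6+3+2=11, value 27+27+15=69
- A+C+E: weight 2+3+2=7, value 25+27+15=67
- A+B+E: weight 2+6+2=10, value 25+27+15=67
- A+D+E: weight 2+7+2=11, value 25+23+15=63
Best: $79.

$79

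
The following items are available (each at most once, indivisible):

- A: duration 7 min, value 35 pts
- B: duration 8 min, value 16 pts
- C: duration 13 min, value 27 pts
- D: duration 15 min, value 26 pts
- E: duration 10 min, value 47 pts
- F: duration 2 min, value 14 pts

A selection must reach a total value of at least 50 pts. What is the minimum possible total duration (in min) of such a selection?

Subsets with value ≥ 50, sorted by total duration:
- E+F: duration 12, value 61
- A+B: duration 15, value 51
Minimum duration: 12 min.

12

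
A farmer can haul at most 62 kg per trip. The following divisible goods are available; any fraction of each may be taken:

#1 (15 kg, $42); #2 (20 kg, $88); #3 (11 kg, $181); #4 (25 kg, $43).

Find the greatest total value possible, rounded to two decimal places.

338.52

Take in order of value per unit:
- #3 (181/11 per unit): all 11 → value 181, running total 181.00
- #2 (88/20 per unit): all 20 → value 88, running total 269.00
- #1 (42/15 per unit): all 15 → value 42, running total 311.00
- #4 (43/25 per unit): 16 of 25 → value 16×43/25 = 27.5200, running total 338.52
Total 338.52.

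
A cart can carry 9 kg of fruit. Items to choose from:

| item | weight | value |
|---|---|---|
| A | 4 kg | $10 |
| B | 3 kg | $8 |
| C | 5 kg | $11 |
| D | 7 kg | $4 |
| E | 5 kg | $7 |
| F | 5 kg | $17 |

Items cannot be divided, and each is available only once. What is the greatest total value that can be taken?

Check high-value combinations within 9 kg:
- A+F: weight 4+5=9, value 10+17=27
- B+F: weight 3+5=8, value 8+17=25
- A+C: weight 4+5=9, value 10+11=21
Best: $27.

$27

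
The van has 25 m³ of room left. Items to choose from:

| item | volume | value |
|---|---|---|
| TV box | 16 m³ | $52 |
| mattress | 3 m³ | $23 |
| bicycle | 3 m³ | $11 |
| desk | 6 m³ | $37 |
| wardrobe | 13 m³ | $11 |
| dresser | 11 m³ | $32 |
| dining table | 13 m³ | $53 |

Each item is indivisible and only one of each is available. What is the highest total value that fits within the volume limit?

$124

This is a 0/1 knapsack; check combinations near the capacity.
- mattress+bicycle+desk+dining table: volume 3+3+6+13=25, value 23+11+37+53=124
- mattress+desk+dining table: volume 3+6+13=22, value 23+37+53=113
- TV box+mattress+desk: volume 16+3+6=25, value 52+23+37=112
- mattress+bicycle+desk+dresser: volume 3+3+6+11=23, value 23+11+37+32=103
Best: $124.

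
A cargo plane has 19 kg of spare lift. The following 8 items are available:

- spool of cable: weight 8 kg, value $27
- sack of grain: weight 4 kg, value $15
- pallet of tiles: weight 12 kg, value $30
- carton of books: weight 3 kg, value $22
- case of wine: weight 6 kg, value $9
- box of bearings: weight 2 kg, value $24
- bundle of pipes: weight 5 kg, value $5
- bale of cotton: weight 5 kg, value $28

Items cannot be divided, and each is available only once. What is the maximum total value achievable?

Check high-value combinations within 19 kg:
- spool of cable+carton of books+box of bearings+bale of cotton: weight 8+3+2+5=18, value 27+22+24+28=101
- spool of cable+sack of grain+box of bearings+bale of cotton: weight 8+4+2+5=19, value 27+15+24+28=94
- sack of grain+carton of books+box of bearings+bundle of pipes+bale of cotton: weight 4+3+2+5+5=19, value 15+22+24+5+28=94
- sack of grain+carton of books+box of bearings+bale of cotton: weight 4+3+2+5=14, value 15+22+24+28=89
Best: $101.

$101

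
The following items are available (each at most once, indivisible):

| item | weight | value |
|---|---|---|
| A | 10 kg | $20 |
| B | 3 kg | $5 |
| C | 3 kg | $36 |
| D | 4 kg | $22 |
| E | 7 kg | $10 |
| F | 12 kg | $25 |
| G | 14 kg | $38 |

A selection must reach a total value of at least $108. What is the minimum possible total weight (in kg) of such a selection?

31

Subsets with value ≥ 108, sorted by total weight:
- A+C+D+G: weight 31, value 116
- B+C+D+E+G: weight 31, value 111
Minimum weight: 31 kg.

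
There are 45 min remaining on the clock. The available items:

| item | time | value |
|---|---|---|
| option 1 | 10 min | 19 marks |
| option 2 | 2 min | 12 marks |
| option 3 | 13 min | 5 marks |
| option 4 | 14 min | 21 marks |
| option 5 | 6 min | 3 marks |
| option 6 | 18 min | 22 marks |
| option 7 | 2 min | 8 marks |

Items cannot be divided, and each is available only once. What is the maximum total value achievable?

This is a 0/1 knapsack; check combinations near the capacity.
- option 1+option 2+option 4+option 6: time 10+2+14+18=44, value 19+12+21+22=74
- option 1+option 4+option 6+option 7: time 10+14+18+2=44, value 19+21+22+8=70
- option 2+option 4+option 5+option 6+option 7: time 2+14+6+18+2=42, value 12+21+3+22+8=66
- option 1+option 2+option 3+option 6+option 7: time 10+2+13+18+2=45, value 19+12+5+22+8=66
Best: 74 marks.

74 marks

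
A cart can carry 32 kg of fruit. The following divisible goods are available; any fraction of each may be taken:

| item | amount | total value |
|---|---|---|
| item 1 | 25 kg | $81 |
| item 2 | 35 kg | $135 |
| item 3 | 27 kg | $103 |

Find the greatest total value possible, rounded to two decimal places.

123.43

Take in order of value per unit:
- item 2 (135/35 per unit): 32 of 35 → value 32×135/35 = 123.4286, running total 123.43
Total 123.43.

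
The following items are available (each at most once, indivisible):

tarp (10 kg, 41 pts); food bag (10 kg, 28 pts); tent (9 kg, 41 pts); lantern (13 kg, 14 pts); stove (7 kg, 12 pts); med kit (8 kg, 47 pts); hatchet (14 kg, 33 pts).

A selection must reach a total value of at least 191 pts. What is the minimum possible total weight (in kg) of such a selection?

58

Subsets with value ≥ 191, sorted by total weight:
- tarp+food bag+tent+stove+med kit+hatchet: weight 58, value 202
- tarp+food bag+tent+lantern+med kit+hatchet: weight 64, value 204
- tarp+food bag+tent+lantern+stove+med kit+hatchet: weight 71, value 216
Minimum weight: 58 kg.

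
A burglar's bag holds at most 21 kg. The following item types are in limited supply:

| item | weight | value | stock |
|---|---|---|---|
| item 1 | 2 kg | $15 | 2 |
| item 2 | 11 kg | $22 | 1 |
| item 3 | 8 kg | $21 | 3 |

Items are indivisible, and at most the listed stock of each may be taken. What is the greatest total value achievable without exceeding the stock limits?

Best selections within weight 21 and stock limits:
- 2×item 1 + 2×item 3: weight 20, value 72
- 1×item 1 + 1×item 2 + 1×item 3: weight 21, value 58
- 1×item 1 + 2×item 3: weight 18, value 57
- 2×item 1 + 1×item 2: weight 15, value 52
Best: $72.

$72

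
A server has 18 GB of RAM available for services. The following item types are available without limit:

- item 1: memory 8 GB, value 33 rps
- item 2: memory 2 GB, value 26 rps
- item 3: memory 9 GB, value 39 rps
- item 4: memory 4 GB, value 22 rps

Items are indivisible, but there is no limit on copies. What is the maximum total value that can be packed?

Best value-per-unit is item 2 at 26/2, and filling with it alone uses memory 9×2=18. No mix of the others beats 9×26 = 234.

234 rps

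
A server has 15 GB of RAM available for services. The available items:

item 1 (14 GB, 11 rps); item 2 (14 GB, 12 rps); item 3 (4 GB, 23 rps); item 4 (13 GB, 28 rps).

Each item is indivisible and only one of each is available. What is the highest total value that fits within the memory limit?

Check high-value combinations within 15 GB:
- item 4: memory 13, value 28
- item 3: memory 4, value 23
- item 2: memory 14, value 12
- item 1: memory 14, value 11
Best: 28 rps.

28 rps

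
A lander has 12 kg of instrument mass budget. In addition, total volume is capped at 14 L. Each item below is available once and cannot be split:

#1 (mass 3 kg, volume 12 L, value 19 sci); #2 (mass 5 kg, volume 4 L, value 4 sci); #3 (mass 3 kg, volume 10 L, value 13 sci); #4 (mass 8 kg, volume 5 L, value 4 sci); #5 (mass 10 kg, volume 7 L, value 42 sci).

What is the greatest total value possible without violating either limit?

Feasible sets respecting both limits:
- #5: mass 10, volume 7, value 42
- #1: mass 3, volume 12, value 19
- #2+#3: mass 8, volume 14, value 17
Best: 42 sci.

42 sci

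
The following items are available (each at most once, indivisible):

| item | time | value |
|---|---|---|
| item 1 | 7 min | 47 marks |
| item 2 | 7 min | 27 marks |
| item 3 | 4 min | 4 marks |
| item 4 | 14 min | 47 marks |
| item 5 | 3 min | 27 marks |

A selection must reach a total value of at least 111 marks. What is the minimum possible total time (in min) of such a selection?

24

Subsets with value ≥ 111, sorted by total time:
- item 1+item 4+item 5: time 24, value 121
- item 1+item 3+item 4+item 5: time 28, value 125
- item 1+item 2+item 4: time 28, value 121
Minimum time: 24 min.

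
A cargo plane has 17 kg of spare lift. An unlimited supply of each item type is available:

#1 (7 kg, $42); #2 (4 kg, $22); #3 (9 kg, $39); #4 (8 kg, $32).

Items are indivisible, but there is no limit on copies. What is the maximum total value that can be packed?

$88

Best value-per-unit is #1 at 42/7; filling with it alone gives 2×42 = 84.
Optimal mix: 4×#2 → weight 16, value 88.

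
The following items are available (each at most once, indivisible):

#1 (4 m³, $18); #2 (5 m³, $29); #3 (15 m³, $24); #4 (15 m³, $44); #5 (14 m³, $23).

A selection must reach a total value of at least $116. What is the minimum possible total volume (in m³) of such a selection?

Subsets with value ≥ 116, sorted by total volume:
- #2+#3+#4+#5: volume 49, value 120
- #1+#2+#3+#4+#5: volume 53, value 138
Minimum volume: 49 m³.

49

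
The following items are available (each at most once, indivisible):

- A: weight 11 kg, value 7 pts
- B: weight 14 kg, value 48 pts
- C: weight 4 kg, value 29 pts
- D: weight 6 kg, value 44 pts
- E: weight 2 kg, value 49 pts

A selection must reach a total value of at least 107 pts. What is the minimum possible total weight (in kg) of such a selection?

12

Subsets with value ≥ 107, sorted by total weight:
- C+D+E: weight 12, value 122
- B+C+E: weight 20, value 126
- B+D+E: weight 22, value 141
Minimum weight: 12 kg.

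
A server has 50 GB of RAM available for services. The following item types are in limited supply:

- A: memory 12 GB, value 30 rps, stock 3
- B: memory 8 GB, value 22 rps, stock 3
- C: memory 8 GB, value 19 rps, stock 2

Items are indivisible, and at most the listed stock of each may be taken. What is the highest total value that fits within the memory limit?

Top feasible selections:
- 2×A + 3×B: memory 48, value 126
- 2×A + 2×B + 1×C: memory 48, value 123
Best: 126 rps.

126 rps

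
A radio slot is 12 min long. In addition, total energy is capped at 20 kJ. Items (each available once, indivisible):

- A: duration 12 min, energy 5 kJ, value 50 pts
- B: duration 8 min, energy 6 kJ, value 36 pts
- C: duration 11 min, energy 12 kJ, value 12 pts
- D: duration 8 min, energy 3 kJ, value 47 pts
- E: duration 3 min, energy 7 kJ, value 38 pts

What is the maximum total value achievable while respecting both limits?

85 pts

Feasible sets respecting both limits:
- D+E: duration 11, energy 10, value 85
- B+E: duration 11, energy 13, value 74
- A: duration 12, energy 5, value 50
Best: 85 pts.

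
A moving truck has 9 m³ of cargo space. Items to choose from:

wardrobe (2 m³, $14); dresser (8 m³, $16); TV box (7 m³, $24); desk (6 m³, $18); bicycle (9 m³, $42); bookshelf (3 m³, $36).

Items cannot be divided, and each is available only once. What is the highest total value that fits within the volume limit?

$54

This is a 0/1 knapsack; check combinations near the capacity.
- desk+bookshelf: volume 6+3=9, value 18+36=54
- wardrobe+bookshelf: volume 2+3=5, value 14+36=50
- bicycle: volume 9, value 42
- wardrobe+TV box: volume 2+7=9, value 14+24=38
Best: $54.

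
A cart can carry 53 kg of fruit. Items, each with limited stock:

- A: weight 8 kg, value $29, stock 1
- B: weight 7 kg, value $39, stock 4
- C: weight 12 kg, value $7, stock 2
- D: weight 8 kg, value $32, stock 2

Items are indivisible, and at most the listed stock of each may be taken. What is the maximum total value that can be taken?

Best selections within weight 53 and stock limits:
- 1×A + 4×B + 2×D: weight 52, value 249
- 4×B + 2×D: weight 44, value 220
- 1×A + 4×B + 1×D: weight 44, value 217
Best: $249.

$249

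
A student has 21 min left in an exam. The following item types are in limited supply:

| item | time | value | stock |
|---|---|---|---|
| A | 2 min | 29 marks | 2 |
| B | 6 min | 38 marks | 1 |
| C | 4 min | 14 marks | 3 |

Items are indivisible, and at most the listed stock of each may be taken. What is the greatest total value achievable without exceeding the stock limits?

Top feasible selections:
- 2×A + 1×B + 2×C: time 18, value 124
- 2×A + 1×B + 1×C: time 14, value 110
- 1×A + 1×B + 3×C: time 20, value 109
- 2×A + 3×C: time 16, value 100
Best: 124 marks.

124 marks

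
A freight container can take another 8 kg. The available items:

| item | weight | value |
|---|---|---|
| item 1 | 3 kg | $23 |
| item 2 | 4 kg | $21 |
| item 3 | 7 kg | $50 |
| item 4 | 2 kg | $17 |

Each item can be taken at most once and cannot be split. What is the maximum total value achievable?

Check high-value combinations within 8 kg:
- item 3: weight 7, value 50
- item 1+item 2: weight 3+4=7, value 23+21=44
- item 1+item 4: weight 3+2=5, value 23+17=40
- item 2+item 4: weight 4+2=6, value 21+17=38
Best: $50.

$50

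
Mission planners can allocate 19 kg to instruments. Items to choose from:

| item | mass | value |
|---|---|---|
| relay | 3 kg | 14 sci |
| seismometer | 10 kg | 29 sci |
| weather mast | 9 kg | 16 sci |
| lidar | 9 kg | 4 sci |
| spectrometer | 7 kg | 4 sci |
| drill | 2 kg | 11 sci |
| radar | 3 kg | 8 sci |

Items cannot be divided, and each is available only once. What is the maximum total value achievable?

62 sci

Check high-value combinations within 19 kg:
- relay+seismometer+drill+radar: mass 3+10+2+3=18, value 14+29+11+8=62
- relay+seismometer+drill: mass 3+10+2=15, value 14+29+11=54
- relay+seismometer+radar: mass 3+10+3=16, value 14+29+8=51
- relay+weather mast+drill+radar: mass 3+9+2+3=17, value 14+16+11+8=49
- seismometer+drill+radar: mass 10+2+3=15, value 29+11+8=48
Best: 62 sci.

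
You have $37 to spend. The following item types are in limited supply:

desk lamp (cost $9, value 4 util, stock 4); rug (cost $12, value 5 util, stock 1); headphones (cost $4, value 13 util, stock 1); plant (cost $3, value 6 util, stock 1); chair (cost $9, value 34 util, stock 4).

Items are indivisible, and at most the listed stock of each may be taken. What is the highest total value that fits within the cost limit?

136 util

Top feasible selections:
- 4×chair: cost 36, value 136
- 1×headphones + 1×plant + 3×chair: cost 34, value 121
- 1×headphones + 3×chair: cost 31, value 115
Best: 136 util.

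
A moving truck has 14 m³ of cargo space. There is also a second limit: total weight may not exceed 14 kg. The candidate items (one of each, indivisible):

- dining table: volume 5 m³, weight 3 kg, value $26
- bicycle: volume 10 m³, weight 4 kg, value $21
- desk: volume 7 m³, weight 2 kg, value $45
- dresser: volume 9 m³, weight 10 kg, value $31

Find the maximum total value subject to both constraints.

Feasible sets respecting both limits:
- dining table+desk: volume 12, weight 5, value 71
- dining table+dresser: volume 14, weight 13, value 57
- desk: volume 7, weight 2, value 45
- dresser: volume 9, weight 10, value 31
Best: $71.

$71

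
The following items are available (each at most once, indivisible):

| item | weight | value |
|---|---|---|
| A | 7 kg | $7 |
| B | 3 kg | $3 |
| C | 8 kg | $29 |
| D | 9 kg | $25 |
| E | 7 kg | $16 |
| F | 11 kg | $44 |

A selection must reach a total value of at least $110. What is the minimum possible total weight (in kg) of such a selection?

Subsets with value ≥ 110, sorted by total weight:
- C+D+E+F: weight 35, value 114
- B+C+D+E+F: weight 38, value 117
- A+C+D+E+F: weight 42, value 121
Minimum weight: 35 kg.

35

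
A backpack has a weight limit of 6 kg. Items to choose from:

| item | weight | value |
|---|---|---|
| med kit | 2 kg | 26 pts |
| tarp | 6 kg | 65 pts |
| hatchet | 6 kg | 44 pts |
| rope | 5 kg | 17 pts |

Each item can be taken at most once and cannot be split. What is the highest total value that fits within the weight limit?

65 pts

Check high-value combinations within 6 kg:
- tarp: weight 6, value 65
- hatchet: weight 6, value 44
- med kit: weight 2, value 26
Best: 65 pts.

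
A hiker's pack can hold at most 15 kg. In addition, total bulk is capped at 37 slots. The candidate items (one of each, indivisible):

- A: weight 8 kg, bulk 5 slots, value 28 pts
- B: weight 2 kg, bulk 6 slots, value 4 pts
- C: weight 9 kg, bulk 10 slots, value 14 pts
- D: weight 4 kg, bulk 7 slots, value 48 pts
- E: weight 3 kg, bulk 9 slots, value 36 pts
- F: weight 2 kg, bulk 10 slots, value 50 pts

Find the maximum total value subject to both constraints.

Feasible sets respecting both limits:
- B+D+E+F: weight 11, bulk 32, value 138
- D+E+F: weight 9, bulk 26, value 134
- A+D+F: weight 14, bulk 22, value 126
- A+B+E+F: weight 15, bulk 30, value 118
Best: 138 pts.

138 pts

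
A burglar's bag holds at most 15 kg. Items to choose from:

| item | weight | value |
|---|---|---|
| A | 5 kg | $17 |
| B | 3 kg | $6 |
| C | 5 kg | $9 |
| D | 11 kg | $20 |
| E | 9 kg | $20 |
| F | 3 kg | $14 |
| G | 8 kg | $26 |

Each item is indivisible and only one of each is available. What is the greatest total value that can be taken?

$46

This is a 0/1 knapsack; check combinations near the capacity.
- B+F+G: weight 3+3+8=14, value 6+14+26=46
- A+G: weight 5+8=13, value 17+26=43
- F+G: weight 3+8=11, value 14+26=40
- A+C+F: weight 5+5+3=13, value 17+9+14=40
Best: $46.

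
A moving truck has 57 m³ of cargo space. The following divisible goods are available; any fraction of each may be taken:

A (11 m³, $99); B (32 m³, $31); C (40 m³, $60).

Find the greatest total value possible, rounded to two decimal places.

164.81

Take in order of value per unit:
- A (99/11 per unit): all 11 → value 99, running total 99.00
- C (60/40 per unit): all 40 → value 60, running total 159.00
- B (31/32 per unit): 6 of 32 → value 6×31/32 = 5.8125, running total 164.81
Total 164.81.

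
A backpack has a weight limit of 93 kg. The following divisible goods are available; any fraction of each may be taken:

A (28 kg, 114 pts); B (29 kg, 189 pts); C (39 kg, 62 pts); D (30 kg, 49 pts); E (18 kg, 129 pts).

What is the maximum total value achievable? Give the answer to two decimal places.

461.40

Take in order of value per unit:
- E (129/18 per unit): all 18 → value 129, running total 129.00
- B (189/29 per unit): all 29 → value 189, running total 318.00
- A (114/28 per unit): all 28 → value 114, running total 432.00
- D (49/30 per unit): 18 of 30 → value 18×49/30 = 29.4000, running total 461.40
Total 461.40.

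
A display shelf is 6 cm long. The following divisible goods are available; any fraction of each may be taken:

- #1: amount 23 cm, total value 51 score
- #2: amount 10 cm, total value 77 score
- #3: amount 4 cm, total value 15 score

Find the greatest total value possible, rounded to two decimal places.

46.20

Take in order of value per unit:
- #2 (77/10 per unit): 6 of 10 → value 6×77/10 = 46.2000, running total 46.20
Total 46.20.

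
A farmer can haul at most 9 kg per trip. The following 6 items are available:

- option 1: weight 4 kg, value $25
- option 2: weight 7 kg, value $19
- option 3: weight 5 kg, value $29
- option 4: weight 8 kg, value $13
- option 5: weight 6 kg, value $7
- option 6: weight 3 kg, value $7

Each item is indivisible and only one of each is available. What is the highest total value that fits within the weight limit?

$54

This is a 0/1 knapsack; check combinations near the capacity.
- option 1+option 3: weight 4+5=9, value 25+29=54
- option 3+option 6: weight 5+3=8, value 29+7=36
- option 1+option 6: weight 4+3=7, value 25+7=32
- option 3: weight 5, value 29
- option 1: weight 4, value 25
Best: $54.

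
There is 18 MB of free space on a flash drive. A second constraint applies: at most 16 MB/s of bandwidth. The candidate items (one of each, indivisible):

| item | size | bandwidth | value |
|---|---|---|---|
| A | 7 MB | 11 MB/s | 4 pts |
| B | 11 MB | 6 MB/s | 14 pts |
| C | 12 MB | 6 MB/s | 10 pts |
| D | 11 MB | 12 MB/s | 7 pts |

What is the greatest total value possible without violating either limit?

Feasible sets respecting both limits:
- B: size 11, bandwidth 6, value 14
- C: size 12, bandwidth 6, value 10
- D: size 11, bandwidth 12, value 7
Best: 14 pts.

14 pts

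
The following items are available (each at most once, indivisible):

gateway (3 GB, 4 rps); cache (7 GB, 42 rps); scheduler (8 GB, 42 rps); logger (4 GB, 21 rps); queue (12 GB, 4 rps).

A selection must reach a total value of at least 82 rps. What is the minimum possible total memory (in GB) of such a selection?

Subsets with value ≥ 82, sorted by total memory:
- cache+scheduler: memory 15, value 84
- gateway+cache+scheduler: memory 18, value 88
Minimum memory: 15 GB.

15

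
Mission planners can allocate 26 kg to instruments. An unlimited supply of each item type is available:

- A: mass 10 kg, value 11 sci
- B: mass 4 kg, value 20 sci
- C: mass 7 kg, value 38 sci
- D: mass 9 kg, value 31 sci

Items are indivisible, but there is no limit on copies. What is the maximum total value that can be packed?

136 sci

Best value-per-unit is C at 38/7; filling with it alone gives 3×38 = 114.
Optimal mix: 3×B + 2×C → mass 26, value 136.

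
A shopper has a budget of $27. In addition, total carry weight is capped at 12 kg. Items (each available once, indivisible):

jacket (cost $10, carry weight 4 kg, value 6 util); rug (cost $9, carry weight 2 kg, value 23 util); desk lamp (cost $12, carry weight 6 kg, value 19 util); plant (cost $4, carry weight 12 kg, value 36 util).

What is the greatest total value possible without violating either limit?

42 util

Feasible sets respecting both limits:
- rug+desk lamp: cost 21, carry weight 8, value 42
- plant: cost 4, carry weight 12, value 36
- jacket+rug: cost 19, carry weight 6, value 29
Best: 42 util.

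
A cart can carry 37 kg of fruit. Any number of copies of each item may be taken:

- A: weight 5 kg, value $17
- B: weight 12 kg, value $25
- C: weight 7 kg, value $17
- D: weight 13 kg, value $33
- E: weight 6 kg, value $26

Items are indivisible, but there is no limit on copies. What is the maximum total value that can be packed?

Best value-per-unit is E at 26/6, and filling with it alone uses weight 6×6=36. No mix of the others beats 6×26 = 156.

$156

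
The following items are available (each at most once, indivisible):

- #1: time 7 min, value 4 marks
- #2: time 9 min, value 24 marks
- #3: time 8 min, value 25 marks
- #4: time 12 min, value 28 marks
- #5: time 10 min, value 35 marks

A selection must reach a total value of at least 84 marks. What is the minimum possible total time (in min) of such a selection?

27

Subsets with value ≥ 84, sorted by total time:
- #2+#3+#5: time 27, value 84
- #3+#4+#5: time 30, value 88
- #2+#4+#5: time 31, value 87
- #1+#2+#3+#5: time 34, value 88
Minimum time: 27 min.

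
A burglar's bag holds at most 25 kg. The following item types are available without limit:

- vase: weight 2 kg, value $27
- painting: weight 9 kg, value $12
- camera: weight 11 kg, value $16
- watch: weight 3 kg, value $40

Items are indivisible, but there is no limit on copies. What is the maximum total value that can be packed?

$337

Best value-per-unit is vase at 27/2; filling with it alone gives 12×27 = 324.
Optimal mix: 11×vase + 1×watch → weight 25, value 337.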